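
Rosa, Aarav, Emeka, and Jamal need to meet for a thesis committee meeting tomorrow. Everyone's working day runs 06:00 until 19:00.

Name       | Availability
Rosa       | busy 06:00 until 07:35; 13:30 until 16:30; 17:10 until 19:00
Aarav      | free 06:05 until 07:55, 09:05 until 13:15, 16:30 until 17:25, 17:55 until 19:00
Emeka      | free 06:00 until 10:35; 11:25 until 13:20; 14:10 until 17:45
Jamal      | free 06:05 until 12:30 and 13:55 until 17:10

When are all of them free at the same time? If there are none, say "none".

Rosa free: 07:35-13:30, 16:30-17:10 (invert busy blocks within the working day).
Aarav free: 06:05-07:55, 09:05-13:15, 16:30-17:25, 17:55-19:00.
Emeka free: 06:00-10:35, 11:25-13:20, 14:10-17:45.
Jamal free: 06:05-12:30, 13:55-17:10.
Rosa ∩ Aarav: 07:35-07:55, 09:05-13:15, 16:30-17:10.
Rosa ∩ Aarav ∩ Emeka: 07:35-07:55, 09:05-10:35, 11:25-13:15, 16:30-17:10.
Rosa ∩ Aarav ∩ Emeka ∩ Jamal: 07:35-07:55, 09:05-10:35, 11:25-12:30, 16:30-17:10.

07:35-07:55, 09:05-10:35, 11:25-12:30, 16:30-17:10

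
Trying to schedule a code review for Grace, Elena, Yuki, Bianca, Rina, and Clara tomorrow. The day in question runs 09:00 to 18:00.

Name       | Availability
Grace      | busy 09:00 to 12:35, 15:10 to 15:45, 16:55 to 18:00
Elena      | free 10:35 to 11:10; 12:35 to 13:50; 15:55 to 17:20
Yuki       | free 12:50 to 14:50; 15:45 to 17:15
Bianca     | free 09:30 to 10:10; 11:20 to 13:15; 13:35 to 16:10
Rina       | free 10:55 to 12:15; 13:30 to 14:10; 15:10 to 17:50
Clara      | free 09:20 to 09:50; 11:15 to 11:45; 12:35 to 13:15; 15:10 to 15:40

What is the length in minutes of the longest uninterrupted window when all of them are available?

Grace free: 12:35-15:10, 15:45-16:55 (invert busy blocks within the working day).
Elena free: 10:35-11:10, 12:35-13:50, 15:55-17:20.
Yuki free: 12:50-14:50, 15:45-17:15.
Bianca free: 09:30-10:10, 11:20-13:15, 13:35-16:10.
Rina free: 10:55-12:15, 13:30-14:10, 15:10-17:50.
Clara free: 09:20-09:50, 11:15-11:45, 12:35-13:15, 15:10-15:40.
Grace ∩ Elena: 12:35-13:50, 15:55-16:55.
Grace ∩ Elena ∩ Yuki: 12:50-13:50, 15:55-16:55.
Grace ∩ Elena ∩ Yuki ∩ Bianca: 12:50-13:15, 13:35-13:50, 15:55-16:10.
Grace ∩ Elena ∩ Yuki ∩ Bianca ∩ Rina: 13:35-13:50, 15:55-16:10.
Grace ∩ Elena ∩ Yuki ∩ Bianca ∩ Rina ∩ Clara: ∅.
There is no time when everyone is free.
No common window exists, so the longest block is 0 minutes.

0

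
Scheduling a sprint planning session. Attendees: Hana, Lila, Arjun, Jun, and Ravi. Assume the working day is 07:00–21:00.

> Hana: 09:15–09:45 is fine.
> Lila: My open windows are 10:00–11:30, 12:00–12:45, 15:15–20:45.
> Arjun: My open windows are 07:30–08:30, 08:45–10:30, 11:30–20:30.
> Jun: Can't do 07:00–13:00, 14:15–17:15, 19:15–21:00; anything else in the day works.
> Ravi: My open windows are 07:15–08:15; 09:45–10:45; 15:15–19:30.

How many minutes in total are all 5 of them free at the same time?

0

Hana free: 09:15-09:45.
Lila free: 10:00-11:30, 12:00-12:45, 15:15-20:45.
Arjun free: 07:30-08:30, 08:45-10:30, 11:30-20:30.
Jun free: 13:00-14:15, 17:15-19:15 (invert busy blocks within the working day).
Ravi free: 07:15-08:15, 09:45-10:45, 15:15-19:30.
Hana ∩ Lila: ∅.
Hana ∩ Lila ∩ Arjun: ∅.
Hana ∩ Lila ∩ Arjun ∩ Jun: ∅.
Hana ∩ Lila ∩ Arjun ∩ Jun ∩ Ravi: ∅.
There is no time when everyone is free.
There is no common window, so the total is 0 minutes.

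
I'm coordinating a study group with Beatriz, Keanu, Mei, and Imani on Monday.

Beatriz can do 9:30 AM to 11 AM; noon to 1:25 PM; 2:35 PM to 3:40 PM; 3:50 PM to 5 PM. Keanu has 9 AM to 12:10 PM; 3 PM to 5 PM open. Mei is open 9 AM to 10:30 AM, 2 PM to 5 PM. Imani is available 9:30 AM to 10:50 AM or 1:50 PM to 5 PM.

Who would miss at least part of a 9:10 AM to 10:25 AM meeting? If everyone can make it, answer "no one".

Beatriz: not fully free for 09:10-10:25. Keanu: free for 09:10-10:25. Mei: free for 09:10-10:25. Imani: not fully free for 09:10-10:25.

Beatriz, Imani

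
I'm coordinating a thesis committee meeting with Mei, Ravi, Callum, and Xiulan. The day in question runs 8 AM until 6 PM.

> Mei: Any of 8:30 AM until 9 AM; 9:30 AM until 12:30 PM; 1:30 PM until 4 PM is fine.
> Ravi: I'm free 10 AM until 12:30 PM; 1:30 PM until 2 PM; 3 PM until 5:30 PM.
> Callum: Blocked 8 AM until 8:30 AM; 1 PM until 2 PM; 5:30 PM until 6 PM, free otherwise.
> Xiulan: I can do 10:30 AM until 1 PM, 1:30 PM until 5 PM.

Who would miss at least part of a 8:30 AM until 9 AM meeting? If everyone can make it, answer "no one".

Mei free: 08:30-09:00, 09:30-12:30, 13:30-16:00.
Ravi free: 10:00-12:30, 13:30-14:00, 15:00-17:30.
Callum free: 08:30-13:00, 14:00-17:30 (invert busy blocks within the working day).
Xiulan free: 10:30-13:00, 13:30-17:00.
Mei: free for 08:30-09:00. Ravi: not fully free for 08:30-09:00. Callum: free for 08:30-09:00. Xiulan: not fully free for 08:30-09:00.

Ravi, Xiulan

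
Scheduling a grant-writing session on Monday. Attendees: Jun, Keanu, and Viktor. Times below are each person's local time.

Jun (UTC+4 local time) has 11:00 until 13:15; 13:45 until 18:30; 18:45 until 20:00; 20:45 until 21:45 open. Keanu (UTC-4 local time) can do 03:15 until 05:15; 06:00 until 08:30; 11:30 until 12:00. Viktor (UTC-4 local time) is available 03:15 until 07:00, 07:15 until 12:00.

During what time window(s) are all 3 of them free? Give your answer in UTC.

07:15-09:15, 10:00-11:00, 11:15-12:30, 15:30-16:00

Jun in UTC: 07:00-09:15, 09:45-14:30, 14:45-16:00, 16:45-17:45 (subtract 4h to convert from UTC+4).
Keanu in UTC: 07:15-09:15, 10:00-12:30, 15:30-16:00 (add 4h to convert from UTC-4).
Viktor in UTC: 07:15-11:00, 11:15-16:00 (add 4h to convert from UTC-4).
Jun ∩ Keanu: 07:15-09:15, 10:00-12:30, 15:30-16:00.
Jun ∩ Keanu ∩ Viktor: 07:15-09:15, 10:00-11:00, 11:15-12:30, 15:30-16:00.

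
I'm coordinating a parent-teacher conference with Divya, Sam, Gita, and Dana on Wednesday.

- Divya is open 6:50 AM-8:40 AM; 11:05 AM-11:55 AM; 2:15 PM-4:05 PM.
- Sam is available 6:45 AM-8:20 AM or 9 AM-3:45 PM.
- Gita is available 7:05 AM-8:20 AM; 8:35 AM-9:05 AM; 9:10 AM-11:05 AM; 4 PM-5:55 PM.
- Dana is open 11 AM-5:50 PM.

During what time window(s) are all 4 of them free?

Divya ∩ Sam: 06:50-08:20, 11:05-11:55, 14:15-15:45.
Divya ∩ Sam ∩ Gita: 07:05-08:20.
Divya ∩ Sam ∩ Gita ∩ Dana: ∅.
There is no time when everyone is free.

none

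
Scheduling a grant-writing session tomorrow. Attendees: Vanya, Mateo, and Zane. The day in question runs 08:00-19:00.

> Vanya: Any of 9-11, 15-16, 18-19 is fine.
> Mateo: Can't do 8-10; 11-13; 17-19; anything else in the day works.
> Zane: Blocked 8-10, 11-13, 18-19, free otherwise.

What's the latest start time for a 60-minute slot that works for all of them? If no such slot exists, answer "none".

Vanya free: 09:00-11:00, 15:00-16:00, 18:00-19:00.
Mateo free: 10:00-11:00, 13:00-17:00 (invert busy blocks within the working day).
Zane free: 10:00-11:00, 13:00-18:00 (invert busy blocks within the working day).
Vanya ∩ Mateo: 10:00-11:00, 15:00-16:00.
Vanya ∩ Mateo ∩ Zane: 10:00-11:00, 15:00-16:00.
So the common availability across everyone is 10:00-11:00, 15:00-16:00.
The last common window of at least 60 minutes is 15:00-16:00; a 60-minute meeting can start as late as 15:00 and still end by 16:00.

15:00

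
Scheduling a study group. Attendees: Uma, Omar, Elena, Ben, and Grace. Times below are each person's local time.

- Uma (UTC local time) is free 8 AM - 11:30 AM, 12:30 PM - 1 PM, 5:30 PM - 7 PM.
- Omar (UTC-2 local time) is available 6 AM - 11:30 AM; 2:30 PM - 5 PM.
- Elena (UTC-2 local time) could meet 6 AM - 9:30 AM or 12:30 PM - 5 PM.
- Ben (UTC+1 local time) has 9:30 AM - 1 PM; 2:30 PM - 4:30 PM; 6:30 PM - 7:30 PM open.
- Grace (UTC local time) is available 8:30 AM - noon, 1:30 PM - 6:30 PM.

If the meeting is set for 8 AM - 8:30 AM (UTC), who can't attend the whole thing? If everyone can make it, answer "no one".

Uma in UTC: 08:00-11:30, 12:30-13:00, 17:30-19:00.
Omar in UTC: 08:00-13:30, 16:30-19:00 (add 2h to convert from UTC-2).
Elena in UTC: 08:00-11:30, 14:30-19:00 (add 2h to convert from UTC-2).
Ben in UTC: 08:30-12:00, 13:30-15:30, 17:30-18:30 (subtract 1h to convert from UTC+1).
Grace in UTC: 08:30-12:00, 13:30-18:30.
Uma: free for 08:00-08:30. Omar: free for 08:00-08:30. Elena: free for 08:00-08:30. Ben: not fully free for 08:00-08:30. Grace: not fully free for 08:00-08:30.

Ben, Grace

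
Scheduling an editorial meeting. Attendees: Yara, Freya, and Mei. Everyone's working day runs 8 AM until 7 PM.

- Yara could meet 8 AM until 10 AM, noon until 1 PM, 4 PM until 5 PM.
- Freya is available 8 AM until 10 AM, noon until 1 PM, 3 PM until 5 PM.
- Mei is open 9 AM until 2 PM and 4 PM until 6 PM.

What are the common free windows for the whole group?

09:00-10:00, 12:00-13:00, 16:00-17:00

Yara ∩ Freya: 08:00-10:00, 12:00-13:00, 16:00-17:00.
Yara ∩ Freya ∩ Mei: 09:00-10:00, 12:00-13:00, 16:00-17:00.
Those are the intersection windows.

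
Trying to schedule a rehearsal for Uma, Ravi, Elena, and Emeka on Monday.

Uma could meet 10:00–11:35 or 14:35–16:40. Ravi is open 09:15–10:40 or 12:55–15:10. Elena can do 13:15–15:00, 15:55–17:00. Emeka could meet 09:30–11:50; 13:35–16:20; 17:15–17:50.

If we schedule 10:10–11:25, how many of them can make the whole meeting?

Uma and Emeka can make the full 10:10-11:25 slot — that's 2.

2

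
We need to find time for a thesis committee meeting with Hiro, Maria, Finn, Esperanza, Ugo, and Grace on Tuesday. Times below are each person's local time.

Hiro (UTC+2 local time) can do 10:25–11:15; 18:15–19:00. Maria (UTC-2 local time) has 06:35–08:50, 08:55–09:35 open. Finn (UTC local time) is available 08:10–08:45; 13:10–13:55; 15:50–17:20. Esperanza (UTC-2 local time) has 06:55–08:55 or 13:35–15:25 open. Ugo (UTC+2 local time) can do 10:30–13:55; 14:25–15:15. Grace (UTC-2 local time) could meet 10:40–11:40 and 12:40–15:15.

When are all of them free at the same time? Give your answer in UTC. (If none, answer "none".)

none

Hiro in UTC: 08:25-09:15, 16:15-17:00 (subtract 2h to convert from UTC+2).
Maria in UTC: 08:35-10:50, 10:55-11:35 (add 2h to convert from UTC-2).
Finn in UTC: 08:10-08:45, 13:10-13:55, 15:50-17:20.
Esperanza in UTC: 08:55-10:55, 15:35-17:25 (add 2h to convert from UTC-2).
Ugo in UTC: 08:30-11:55, 12:25-13:15 (subtract 2h to convert from UTC+2).
Grace in UTC: 12:40-13:40, 14:40-17:15 (add 2h to convert from UTC-2).
Hiro ∩ Maria: 08:35-09:15.
Hiro ∩ Maria ∩ Finn: 08:35-08:45.
Hiro ∩ Maria ∩ Finn ∩ Esperanza: ∅.
Hiro ∩ Maria ∩ Finn ∩ Esperanza ∩ Ugo: ∅.
Hiro ∩ Maria ∩ Finn ∩ Esperanza ∩ Ugo ∩ Grace: ∅.
There is no time when everyone is free.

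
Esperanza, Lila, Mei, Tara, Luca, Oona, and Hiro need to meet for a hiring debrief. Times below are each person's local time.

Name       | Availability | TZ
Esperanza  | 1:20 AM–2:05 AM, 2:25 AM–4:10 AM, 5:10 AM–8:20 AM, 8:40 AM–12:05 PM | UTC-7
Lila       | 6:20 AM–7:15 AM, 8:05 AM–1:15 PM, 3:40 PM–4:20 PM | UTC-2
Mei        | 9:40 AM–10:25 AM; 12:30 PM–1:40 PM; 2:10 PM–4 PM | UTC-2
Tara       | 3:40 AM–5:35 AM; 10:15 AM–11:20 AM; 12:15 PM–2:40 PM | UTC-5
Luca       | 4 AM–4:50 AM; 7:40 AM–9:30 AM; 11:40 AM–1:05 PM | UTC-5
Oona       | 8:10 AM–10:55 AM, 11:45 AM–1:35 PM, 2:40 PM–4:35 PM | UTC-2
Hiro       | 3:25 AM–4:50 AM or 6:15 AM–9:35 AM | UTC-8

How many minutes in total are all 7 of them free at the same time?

Esperanza in UTC: 08:20-09:05, 09:25-11:10, 12:10-15:20, 15:40-19:05 (add 7h to convert from UTC-7).
Lila in UTC: 08:20-09:15, 10:05-15:15, 17:40-18:20 (add 2h to convert from UTC-2).
Mei in UTC: 11:40-12:25, 14:30-15:40, 16:10-18:00 (add 2h to convert from UTC-2).
Tara in UTC: 08:40-10:35, 15:15-16:20, 17:15-19:40 (add 5h to convert from UTC-5).
Luca in UTC: 09:00-09:50, 12:40-14:30, 16:40-18:05 (add 5h to convert from UTC-5).
Oona in UTC: 10:10-12:55, 13:45-15:35, 16:40-18:35 (add 2h to convert from UTC-2).
Hiro in UTC: 11:25-12:50, 14:15-17:35 (add 8h to convert from UTC-8).
Esperanza ∩ Lila: 08:20-09:05, 10:05-11:10, 12:10-15:15, 17:40-18:20.
Esperanza ∩ Lila ∩ Mei: 12:10-12:25, 14:30-15:15, 17:40-18:00.
Esperanza ∩ Lila ∩ Mei ∩ Tara: 17:40-18:00.
Esperanza ∩ Lila ∩ Mei ∩ Tara ∩ Luca: 17:40-18:00.
Esperanza ∩ Lila ∩ Mei ∩ Tara ∩ Luca ∩ Oona: 17:40-18:00.
Esperanza ∩ Lila ∩ Mei ∩ Tara ∩ Luca ∩ Oona ∩ Hiro: ∅.
There is no time when everyone is free.
There is no common window, so the total is 0 minutes.

0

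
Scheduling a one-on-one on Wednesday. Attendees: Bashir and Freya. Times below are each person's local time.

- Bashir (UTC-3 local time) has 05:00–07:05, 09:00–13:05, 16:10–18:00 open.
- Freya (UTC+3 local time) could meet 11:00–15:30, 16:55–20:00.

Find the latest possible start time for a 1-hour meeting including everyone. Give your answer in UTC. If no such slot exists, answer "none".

Bashir in UTC: 08:00-10:05, 12:00-16:05, 19:10-21:00 (add 3h to convert from UTC-3).
Freya in UTC: 08:00-12:30, 13:55-17:00 (subtract 3h to convert from UTC+3).
Bashir ∩ Freya: 08:00-10:05, 12:00-12:30, 13:55-16:05.
The last common window of at least 60 minutes is 13:55-16:05; a 60-minute meeting can start as late as 15:05 and still end by 16:05.

15:05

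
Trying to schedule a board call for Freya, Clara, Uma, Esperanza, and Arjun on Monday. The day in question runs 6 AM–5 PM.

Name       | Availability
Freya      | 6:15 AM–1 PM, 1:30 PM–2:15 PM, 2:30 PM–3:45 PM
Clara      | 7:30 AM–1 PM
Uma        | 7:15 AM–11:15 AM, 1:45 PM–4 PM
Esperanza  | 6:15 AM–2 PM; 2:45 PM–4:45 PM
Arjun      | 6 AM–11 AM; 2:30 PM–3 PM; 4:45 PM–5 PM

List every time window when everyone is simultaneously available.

Freya ∩ Clara: 07:30-13:00.
Freya ∩ Clara ∩ Uma: 07:30-11:15.
Freya ∩ Clara ∩ Uma ∩ Esperanza: 07:30-11:15.
Freya ∩ Clara ∩ Uma ∩ Esperanza ∩ Arjun: 07:30-11:00.

07:30-11:00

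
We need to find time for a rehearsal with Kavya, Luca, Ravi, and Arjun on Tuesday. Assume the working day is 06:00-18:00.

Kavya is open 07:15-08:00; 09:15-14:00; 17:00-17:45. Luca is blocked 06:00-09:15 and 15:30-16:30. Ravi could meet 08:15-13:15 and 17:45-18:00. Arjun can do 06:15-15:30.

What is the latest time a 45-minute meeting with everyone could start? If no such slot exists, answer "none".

12:30

Kavya free: 07:15-08:00, 09:15-14:00, 17:00-17:45.
Luca free: 09:15-15:30, 16:30-18:00 (invert busy blocks within the working day).
Ravi free: 08:15-13:15, 17:45-18:00.
Arjun free: 06:15-15:30.
Kavya ∩ Luca: 09:15-14:00, 17:00-17:45.
Kavya ∩ Luca ∩ Ravi: 09:15-13:15.
Kavya ∩ Luca ∩ Ravi ∩ Arjun: 09:15-13:15.
The last common window of at least 45 minutes is 09:15-13:15; a 45-minute meeting can start as late as 12:30 and still end by 13:15.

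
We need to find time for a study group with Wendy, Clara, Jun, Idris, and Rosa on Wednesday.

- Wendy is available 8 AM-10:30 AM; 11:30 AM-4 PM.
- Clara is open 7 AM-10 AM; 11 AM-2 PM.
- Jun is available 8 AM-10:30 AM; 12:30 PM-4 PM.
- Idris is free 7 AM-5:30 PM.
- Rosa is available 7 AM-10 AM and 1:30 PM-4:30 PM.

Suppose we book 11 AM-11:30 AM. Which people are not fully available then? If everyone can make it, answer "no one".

Jun, Rosa, Wendy

Wendy: not fully free for 11:00-11:30. Clara: free for 11:00-11:30. Jun: not fully free for 11:00-11:30. Idris: free for 11:00-11:30. Rosa: not fully free for 11:00-11:30.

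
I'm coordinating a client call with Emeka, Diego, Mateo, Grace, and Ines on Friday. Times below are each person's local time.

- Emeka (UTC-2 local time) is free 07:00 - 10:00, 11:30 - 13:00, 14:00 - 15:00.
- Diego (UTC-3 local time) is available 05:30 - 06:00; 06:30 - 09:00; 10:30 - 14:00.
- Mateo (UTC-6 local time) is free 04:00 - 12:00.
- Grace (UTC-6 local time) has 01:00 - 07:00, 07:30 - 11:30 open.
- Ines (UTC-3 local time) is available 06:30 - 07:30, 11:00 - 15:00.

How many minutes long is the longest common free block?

60

Emeka in UTC: 09:00-12:00, 13:30-15:00, 16:00-17:00 (add 2h to convert from UTC-2).
Diego in UTC: 08:30-09:00, 09:30-12:00, 13:30-17:00 (add 3h to convert from UTC-3).
Mateo in UTC: 10:00-18:00 (add 6h to convert from UTC-6).
Grace in UTC: 07:00-13:00, 13:30-17:30 (add 6h to convert from UTC-6).
Ines in UTC: 09:30-10:30, 14:00-18:00 (add 3h to convert from UTC-3).
Emeka ∩ Diego: 09:30-12:00, 13:30-15:00, 16:00-17:00.
Emeka ∩ Diego ∩ Mateo: 10:00-12:00, 13:30-15:00, 16:00-17:00.
Emeka ∩ Diego ∩ Mateo ∩ Grace: 10:00-12:00, 13:30-15:00, 16:00-17:00.
Emeka ∩ Diego ∩ Mateo ∩ Grace ∩ Ines: 10:00-10:30, 14:00-15:00, 16:00-17:00.
The longest is 14:00-15:00 at 60 minutes.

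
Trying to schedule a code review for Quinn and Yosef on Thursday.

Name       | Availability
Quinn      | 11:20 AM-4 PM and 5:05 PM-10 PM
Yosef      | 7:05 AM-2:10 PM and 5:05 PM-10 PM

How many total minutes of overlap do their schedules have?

465

Quinn ∩ Yosef: 11:20-14:10, 17:05-22:00.
Summing the common windows: 170 + 295 = 465 minutes.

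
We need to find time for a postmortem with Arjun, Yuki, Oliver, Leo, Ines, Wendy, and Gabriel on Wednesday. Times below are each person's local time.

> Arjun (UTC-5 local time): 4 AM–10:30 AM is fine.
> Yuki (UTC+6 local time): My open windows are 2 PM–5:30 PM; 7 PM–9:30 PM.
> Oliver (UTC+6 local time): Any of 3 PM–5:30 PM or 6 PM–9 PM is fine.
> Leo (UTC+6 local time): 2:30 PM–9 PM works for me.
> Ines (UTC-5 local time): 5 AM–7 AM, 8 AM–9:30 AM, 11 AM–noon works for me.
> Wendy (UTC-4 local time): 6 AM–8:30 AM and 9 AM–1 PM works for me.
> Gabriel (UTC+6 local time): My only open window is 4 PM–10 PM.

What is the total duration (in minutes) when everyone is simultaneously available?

180

Arjun in UTC: 09:00-15:30 (add 5h to convert from UTC-5).
Yuki in UTC: 08:00-11:30, 13:00-15:30 (subtract 6h to convert from UTC+6).
Oliver in UTC: 09:00-11:30, 12:00-15:00 (subtract 6h to convert from UTC+6).
Leo in UTC: 08:30-15:00 (subtract 6h to convert from UTC+6).
Ines in UTC: 10:00-12:00, 13:00-14:30, 16:00-17:00 (add 5h to convert from UTC-5).
Wendy in UTC: 10:00-12:30, 13:00-17:00 (add 4h to convert from UTC-4).
Gabriel in UTC: 10:00-16:00 (subtract 6h to convert from UTC+6).
Arjun ∩ Yuki: 09:00-11:30, 13:00-15:30.
Arjun ∩ Yuki ∩ Oliver: 09:00-11:30, 13:00-15:00.
Arjun ∩ Yuki ∩ Oliver ∩ Leo: 09:00-11:30, 13:00-15:00.
Arjun ∩ Yuki ∩ Oliver ∩ Leo ∩ Ines: 10:00-11:30, 13:00-14:30.
Arjun ∩ Yuki ∩ Oliver ∩ Leo ∩ Ines ∩ Wendy: 10:00-11:30, 13:00-14:30.
Arjun ∩ Yuki ∩ Oliver ∩ Leo ∩ Ines ∩ Wendy ∩ Gabriel: 10:00-11:30, 13:00-14:30.
Summing the common windows: 90 + 90 = 180 minutes.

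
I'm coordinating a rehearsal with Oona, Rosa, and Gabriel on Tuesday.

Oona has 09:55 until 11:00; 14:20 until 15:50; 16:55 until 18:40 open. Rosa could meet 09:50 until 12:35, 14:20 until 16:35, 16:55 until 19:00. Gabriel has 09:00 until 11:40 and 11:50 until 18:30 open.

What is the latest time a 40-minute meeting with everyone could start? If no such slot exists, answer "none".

17:50

Oona ∩ Rosa: 09:55-11:00, 14:20-15:50, 16:55-18:40.
Oona ∩ Rosa ∩ Gabriel: 09:55-11:00, 14:20-15:50, 16:55-18:30.
The last common window of at least 40 minutes is 16:55-18:30; a 40-minute meeting can start as late as 17:50 and still end by 18:30.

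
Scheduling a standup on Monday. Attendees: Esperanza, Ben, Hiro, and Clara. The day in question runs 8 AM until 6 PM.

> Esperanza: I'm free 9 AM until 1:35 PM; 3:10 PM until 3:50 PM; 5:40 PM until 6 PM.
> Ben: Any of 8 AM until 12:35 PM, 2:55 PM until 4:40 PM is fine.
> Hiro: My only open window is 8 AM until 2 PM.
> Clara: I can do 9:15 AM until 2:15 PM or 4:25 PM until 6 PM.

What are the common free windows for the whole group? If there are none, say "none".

Esperanza ∩ Ben: 09:00-12:35, 15:10-15:50.
Esperanza ∩ Ben ∩ Hiro: 09:00-12:35.
Esperanza ∩ Ben ∩ Hiro ∩ Clara: 09:15-12:35.

09:15-12:35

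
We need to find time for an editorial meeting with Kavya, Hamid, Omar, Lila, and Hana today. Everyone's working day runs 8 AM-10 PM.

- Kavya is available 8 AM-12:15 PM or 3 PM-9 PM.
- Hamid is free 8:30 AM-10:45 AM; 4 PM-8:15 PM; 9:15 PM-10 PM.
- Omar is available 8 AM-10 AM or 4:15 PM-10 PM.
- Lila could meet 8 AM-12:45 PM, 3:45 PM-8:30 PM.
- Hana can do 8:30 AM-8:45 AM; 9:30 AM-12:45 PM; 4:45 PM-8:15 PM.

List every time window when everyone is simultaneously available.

Kavya ∩ Hamid: 08:30-10:45, 16:00-20:15.
Kavya ∩ Hamid ∩ Omar: 08:30-10:00, 16:15-20:15.
Kavya ∩ Hamid ∩ Omar ∩ Lila: 08:30-10:00, 16:15-20:15.
Kavya ∩ Hamid ∩ Omar ∩ Lila ∩ Hana: 08:30-08:45, 09:30-10:00, 16:45-20:15.
So the common availability across everyone is 08:30-08:45, 09:30-10:00, 16:45-20:15.

08:30-08:45, 09:30-10:00, 16:45-20:15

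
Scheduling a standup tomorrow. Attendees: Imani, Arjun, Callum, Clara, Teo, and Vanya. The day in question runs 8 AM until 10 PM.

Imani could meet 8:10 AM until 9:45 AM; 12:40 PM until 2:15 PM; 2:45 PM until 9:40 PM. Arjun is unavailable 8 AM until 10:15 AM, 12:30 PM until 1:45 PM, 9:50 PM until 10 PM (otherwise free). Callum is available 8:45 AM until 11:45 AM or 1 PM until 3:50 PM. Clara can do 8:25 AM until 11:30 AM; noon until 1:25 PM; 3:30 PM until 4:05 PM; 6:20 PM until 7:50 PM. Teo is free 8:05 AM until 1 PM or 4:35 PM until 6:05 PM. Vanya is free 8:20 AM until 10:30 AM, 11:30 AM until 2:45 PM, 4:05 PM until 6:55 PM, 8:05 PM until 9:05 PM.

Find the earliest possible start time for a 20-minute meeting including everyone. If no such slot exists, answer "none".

none

Imani free: 08:10-09:45, 12:40-14:15, 14:45-21:40.
Arjun free: 10:15-12:30, 13:45-21:50 (invert busy blocks within the working day).
Callum free: 08:45-11:45, 13:00-15:50.
Clara free: 08:25-11:30, 12:00-13:25, 15:30-16:05, 18:20-19:50.
Teo free: 08:05-13:00, 16:35-18:05.
Vanya free: 08:20-10:30, 11:30-14:45, 16:05-18:55, 20:05-21:05.
Imani ∩ Arjun: 13:45-14:15, 14:45-21:40.
Imani ∩ Arjun ∩ Callum: 13:45-14:15, 14:45-15:50.
Imani ∩ Arjun ∩ Callum ∩ Clara: 15:30-15:50.
Imani ∩ Arjun ∩ Callum ∩ Clara ∩ Teo: ∅.
Imani ∩ Arjun ∩ Callum ∩ Clara ∩ Teo ∩ Vanya: ∅.
There is no time when everyone is free.
No common window is at least 20 minutes long.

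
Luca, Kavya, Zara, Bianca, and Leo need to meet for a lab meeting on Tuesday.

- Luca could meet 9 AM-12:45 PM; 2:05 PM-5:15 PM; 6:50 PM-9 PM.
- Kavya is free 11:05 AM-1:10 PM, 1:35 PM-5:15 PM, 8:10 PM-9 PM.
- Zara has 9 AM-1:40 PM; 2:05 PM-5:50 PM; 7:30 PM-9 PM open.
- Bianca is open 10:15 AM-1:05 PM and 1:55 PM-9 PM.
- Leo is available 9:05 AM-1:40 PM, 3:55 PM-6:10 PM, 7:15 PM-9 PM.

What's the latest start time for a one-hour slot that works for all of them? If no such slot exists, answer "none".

Luca ∩ Kavya: 11:05-12:45, 14:05-17:15, 20:10-21:00.
Luca ∩ Kavya ∩ Zara: 11:05-12:45, 14:05-17:15, 20:10-21:00.
Luca ∩ Kavya ∩ Zara ∩ Bianca: 11:05-12:45, 14:05-17:15, 20:10-21:00.
Luca ∩ Kavya ∩ Zara ∩ Bianca ∩ Leo: 11:05-12:45, 15:55-17:15, 20:10-21:00.
The last common window of at least 60 minutes is 15:55-17:15; a 60-minute meeting can start as late as 16:15 and still end by 17:15.

16:15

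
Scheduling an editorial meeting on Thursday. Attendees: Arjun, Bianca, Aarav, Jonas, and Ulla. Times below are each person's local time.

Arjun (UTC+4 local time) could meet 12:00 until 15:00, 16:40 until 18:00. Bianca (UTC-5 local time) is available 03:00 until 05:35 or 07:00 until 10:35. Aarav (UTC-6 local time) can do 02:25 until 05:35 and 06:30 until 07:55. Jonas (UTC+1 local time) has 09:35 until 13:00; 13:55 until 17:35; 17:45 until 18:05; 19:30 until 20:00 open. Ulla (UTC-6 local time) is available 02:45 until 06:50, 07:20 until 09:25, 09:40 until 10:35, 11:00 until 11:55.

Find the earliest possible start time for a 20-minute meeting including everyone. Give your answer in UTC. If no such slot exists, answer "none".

Arjun in UTC: 08:00-11:00, 12:40-14:00 (subtract 4h to convert from UTC+4).
Bianca in UTC: 08:00-10:35, 12:00-15:35 (add 5h to convert from UTC-5).
Aarav in UTC: 08:25-11:35, 12:30-13:55 (add 6h to convert from UTC-6).
Jonas in UTC: 08:35-12:00, 12:55-16:35, 16:45-17:05, 18:30-19:00 (subtract 1h to convert from UTC+1).
Ulla in UTC: 08:45-12:50, 13:20-15:25, 15:40-16:35, 17:00-17:55 (add 6h to convert from UTC-6).
Arjun ∩ Bianca: 08:00-10:35, 12:40-14:00.
Arjun ∩ Bianca ∩ Aarav: 08:25-10:35, 12:40-13:55.
Arjun ∩ Bianca ∩ Aarav ∩ Jonas: 08:35-10:35, 12:55-13:55.
Arjun ∩ Bianca ∩ Aarav ∩ Jonas ∩ Ulla: 08:45-10:35, 13:20-13:55.
So the common availability across everyone is 08:45-10:35, 13:20-13:55.
The first common window of at least 20 minutes is 08:45-10:35, so the earliest start is 08:45.

08:45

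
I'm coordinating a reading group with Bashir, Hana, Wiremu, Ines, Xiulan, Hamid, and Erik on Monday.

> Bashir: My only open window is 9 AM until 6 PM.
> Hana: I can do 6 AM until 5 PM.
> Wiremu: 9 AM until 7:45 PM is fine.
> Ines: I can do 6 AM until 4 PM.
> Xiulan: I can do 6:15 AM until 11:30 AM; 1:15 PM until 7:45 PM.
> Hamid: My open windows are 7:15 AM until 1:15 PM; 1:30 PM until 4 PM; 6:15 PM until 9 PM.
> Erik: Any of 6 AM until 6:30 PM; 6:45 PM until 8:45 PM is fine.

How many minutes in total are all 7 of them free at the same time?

Bashir ∩ Hana: 09:00-17:00.
Bashir ∩ Hana ∩ Wiremu: 09:00-17:00.
Bashir ∩ Hana ∩ Wiremu ∩ Ines: 09:00-16:00.
Bashir ∩ Hana ∩ Wiremu ∩ Ines ∩ Xiulan: 09:00-11:30, 13:15-16:00.
Bashir ∩ Hana ∩ Wiremu ∩ Ines ∩ Xiulan ∩ Hamid: 09:00-11:30, 13:30-16:00.
Bashir ∩ Hana ∩ Wiremu ∩ Ines ∩ Xiulan ∩ Hamid ∩ Erik: 09:00-11:30, 13:30-16:00.
Those are the intersection windows.
Summing the common windows: 150 + 150 = 300 minutes.

300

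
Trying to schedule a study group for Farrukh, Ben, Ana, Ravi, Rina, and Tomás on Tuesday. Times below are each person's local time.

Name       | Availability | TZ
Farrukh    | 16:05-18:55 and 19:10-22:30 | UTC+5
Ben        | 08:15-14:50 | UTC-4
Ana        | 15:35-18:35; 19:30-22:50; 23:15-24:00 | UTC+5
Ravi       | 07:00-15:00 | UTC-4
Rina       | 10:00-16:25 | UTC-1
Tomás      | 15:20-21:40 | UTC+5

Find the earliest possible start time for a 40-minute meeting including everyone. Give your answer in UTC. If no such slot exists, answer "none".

12:15

Farrukh in UTC: 11:05-13:55, 14:10-17:30 (subtract 5h to convert from UTC+5).
Ben in UTC: 12:15-18:50 (add 4h to convert from UTC-4).
Ana in UTC: 10:35-13:35, 14:30-17:50, 18:15-19:00 (subtract 5h to convert from UTC+5).
Ravi in UTC: 11:00-19:00 (add 4h to convert from UTC-4).
Rina in UTC: 11:00-17:25 (add 1h to convert from UTC-1).
Tomás in UTC: 10:20-16:40 (subtract 5h to convert from UTC+5).
Farrukh ∩ Ben: 12:15-13:55, 14:10-17:30.
Farrukh ∩ Ben ∩ Ana: 12:15-13:35, 14:30-17:30.
Farrukh ∩ Ben ∩ Ana ∩ Ravi: 12:15-13:35, 14:30-17:30.
Farrukh ∩ Ben ∩ Ana ∩ Ravi ∩ Rina: 12:15-13:35, 14:30-17:25.
Farrukh ∩ Ben ∩ Ana ∩ Ravi ∩ Rina ∩ Tomás: 12:15-13:35, 14:30-16:40.
The first common window of at least 40 minutes is 12:15-13:35, so the earliest start is 12:15.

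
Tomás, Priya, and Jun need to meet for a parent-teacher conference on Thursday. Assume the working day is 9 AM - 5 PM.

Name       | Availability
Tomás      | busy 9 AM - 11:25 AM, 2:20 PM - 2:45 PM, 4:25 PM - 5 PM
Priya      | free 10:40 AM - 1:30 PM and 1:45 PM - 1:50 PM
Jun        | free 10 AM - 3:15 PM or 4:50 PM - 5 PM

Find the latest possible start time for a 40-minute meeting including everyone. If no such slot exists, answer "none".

Tomás free: 11:25-14:20, 14:45-16:25 (invert busy blocks within the working day).
Priya free: 10:40-13:30, 13:45-13:50.
Jun free: 10:00-15:15, 16:50-17:00.
Tomás ∩ Priya: 11:25-13:30, 13:45-13:50.
Tomás ∩ Priya ∩ Jun: 11:25-13:30, 13:45-13:50.
The last common window of at least 40 minutes is 11:25-13:30; a 40-minute meeting can start as late as 12:50 and still end by 13:30.

12:50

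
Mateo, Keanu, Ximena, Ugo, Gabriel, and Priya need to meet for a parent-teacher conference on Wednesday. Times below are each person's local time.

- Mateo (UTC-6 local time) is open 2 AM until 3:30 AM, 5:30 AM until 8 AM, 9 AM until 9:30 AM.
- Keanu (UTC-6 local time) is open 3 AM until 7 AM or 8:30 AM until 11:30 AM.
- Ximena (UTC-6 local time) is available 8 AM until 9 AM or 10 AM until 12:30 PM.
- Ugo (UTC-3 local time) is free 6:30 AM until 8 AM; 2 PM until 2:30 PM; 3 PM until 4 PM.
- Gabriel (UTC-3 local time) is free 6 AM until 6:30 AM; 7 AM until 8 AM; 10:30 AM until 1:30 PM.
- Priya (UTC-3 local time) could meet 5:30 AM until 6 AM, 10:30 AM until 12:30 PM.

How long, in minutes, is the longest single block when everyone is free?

Mateo in UTC: 08:00-09:30, 11:30-14:00, 15:00-15:30 (add 6h to convert from UTC-6).
Keanu in UTC: 09:00-13:00, 14:30-17:30 (add 6h to convert from UTC-6).
Ximena in UTC: 14:00-15:00, 16:00-18:30 (add 6h to convert from UTC-6).
Ugo in UTC: 09:30-11:00, 17:00-17:30, 18:00-19:00 (add 3h to convert from UTC-3).
Gabriel in UTC: 09:00-09:30, 10:00-11:00, 13:30-16:30 (add 3h to convert from UTC-3).
Priya in UTC: 08:30-09:00, 13:30-15:30 (add 3h to convert from UTC-3).
Mateo ∩ Keanu: 09:00-09:30, 11:30-13:00, 15:00-15:30.
Mateo ∩ Keanu ∩ Ximena: ∅.
Mateo ∩ Keanu ∩ Ximena ∩ Ugo: ∅.
Mateo ∩ Keanu ∩ Ximena ∩ Ugo ∩ Gabriel: ∅.
Mateo ∩ Keanu ∩ Ximena ∩ Ugo ∩ Gabriel ∩ Priya: ∅.
There is no time when everyone is free.
No common window exists, so the longest block is 0 minutes.

0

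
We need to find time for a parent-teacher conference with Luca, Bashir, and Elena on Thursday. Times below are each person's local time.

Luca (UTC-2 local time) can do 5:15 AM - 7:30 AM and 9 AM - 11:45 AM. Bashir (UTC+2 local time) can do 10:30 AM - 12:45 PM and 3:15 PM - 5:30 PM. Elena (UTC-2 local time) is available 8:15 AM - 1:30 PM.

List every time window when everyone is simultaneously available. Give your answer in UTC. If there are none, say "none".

Luca in UTC: 07:15-09:30, 11:00-13:45 (add 2h to convert from UTC-2).
Bashir in UTC: 08:30-10:45, 13:15-15:30 (subtract 2h to convert from UTC+2).
Elena in UTC: 10:15-15:30 (add 2h to convert from UTC-2).
Luca ∩ Bashir: 08:30-09:30, 13:15-13:45.
Luca ∩ Bashir ∩ Elena: 13:15-13:45.

13:15-13:45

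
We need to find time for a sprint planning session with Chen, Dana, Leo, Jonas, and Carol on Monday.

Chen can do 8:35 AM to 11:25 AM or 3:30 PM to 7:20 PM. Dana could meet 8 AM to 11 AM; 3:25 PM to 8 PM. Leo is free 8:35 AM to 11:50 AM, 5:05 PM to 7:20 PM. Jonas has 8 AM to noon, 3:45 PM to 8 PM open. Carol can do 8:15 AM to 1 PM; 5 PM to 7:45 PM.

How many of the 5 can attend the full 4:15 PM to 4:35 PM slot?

3

Chen, Dana, and Jonas can make the full 16:15-16:35 slot — that's 3.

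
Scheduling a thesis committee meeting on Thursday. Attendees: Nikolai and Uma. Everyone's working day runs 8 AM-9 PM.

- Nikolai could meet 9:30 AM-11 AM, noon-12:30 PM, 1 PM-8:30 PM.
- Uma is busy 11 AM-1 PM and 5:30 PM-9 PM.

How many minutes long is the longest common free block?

270

Nikolai free: 09:30-11:00, 12:00-12:30, 13:00-20:30.
Uma free: 08:00-11:00, 13:00-17:30 (invert busy blocks within the working day).
Nikolai ∩ Uma: 09:30-11:00, 13:00-17:30.
So the common availability across everyone is 09:30-11:00, 13:00-17:30.
The longest is 13:00-17:30 at 270 minutes.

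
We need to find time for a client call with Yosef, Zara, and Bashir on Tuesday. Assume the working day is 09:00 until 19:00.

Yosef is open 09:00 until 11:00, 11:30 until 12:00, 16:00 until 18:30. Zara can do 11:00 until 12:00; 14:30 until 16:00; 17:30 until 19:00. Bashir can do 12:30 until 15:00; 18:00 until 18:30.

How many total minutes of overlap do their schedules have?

Yosef ∩ Zara: 11:30-12:00, 17:30-18:30.
Yosef ∩ Zara ∩ Bashir: 18:00-18:30.
That's a single block of 30 minutes.

30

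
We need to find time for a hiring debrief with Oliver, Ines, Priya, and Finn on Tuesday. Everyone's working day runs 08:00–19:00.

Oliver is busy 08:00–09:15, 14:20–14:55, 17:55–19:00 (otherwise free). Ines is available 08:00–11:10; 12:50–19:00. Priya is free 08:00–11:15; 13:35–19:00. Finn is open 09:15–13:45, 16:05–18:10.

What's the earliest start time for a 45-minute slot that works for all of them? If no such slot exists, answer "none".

Oliver free: 09:15-14:20, 14:55-17:55 (invert busy blocks within the working day).
Ines free: 08:00-11:10, 12:50-19:00.
Priya free: 08:00-11:15, 13:35-19:00.
Finn free: 09:15-13:45, 16:05-18:10.
Oliver ∩ Ines: 09:15-11:10, 12:50-14:20, 14:55-17:55.
Oliver ∩ Ines ∩ Priya: 09:15-11:10, 13:35-14:20, 14:55-17:55.
Oliver ∩ Ines ∩ Priya ∩ Finn: 09:15-11:10, 13:35-13:45, 16:05-17:55.
Those are the intersection windows.
The first common window of at least 45 minutes is 09:15-11:10, so the earliest start is 09:15.

09:15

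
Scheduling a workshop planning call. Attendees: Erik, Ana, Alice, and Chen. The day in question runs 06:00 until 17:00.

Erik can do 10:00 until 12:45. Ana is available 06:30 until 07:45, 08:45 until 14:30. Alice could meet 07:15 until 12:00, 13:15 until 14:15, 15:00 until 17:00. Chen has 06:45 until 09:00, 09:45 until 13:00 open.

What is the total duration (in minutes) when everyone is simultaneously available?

120

Erik ∩ Ana: 10:00-12:45.
Erik ∩ Ana ∩ Alice: 10:00-12:00.
Erik ∩ Ana ∩ Alice ∩ Chen: 10:00-12:00.
That's a single block of 120 minutes.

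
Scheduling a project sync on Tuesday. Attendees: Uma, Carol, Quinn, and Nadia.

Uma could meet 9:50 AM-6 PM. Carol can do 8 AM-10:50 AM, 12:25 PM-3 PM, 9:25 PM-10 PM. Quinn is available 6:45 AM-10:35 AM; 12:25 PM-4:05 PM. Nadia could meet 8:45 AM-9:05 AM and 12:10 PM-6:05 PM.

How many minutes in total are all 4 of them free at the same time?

155

Uma ∩ Carol: 09:50-10:50, 12:25-15:00.
Uma ∩ Carol ∩ Quinn: 09:50-10:35, 12:25-15:00.
Uma ∩ Carol ∩ Quinn ∩ Nadia: 12:25-15:00.
That's a single block of 155 minutes.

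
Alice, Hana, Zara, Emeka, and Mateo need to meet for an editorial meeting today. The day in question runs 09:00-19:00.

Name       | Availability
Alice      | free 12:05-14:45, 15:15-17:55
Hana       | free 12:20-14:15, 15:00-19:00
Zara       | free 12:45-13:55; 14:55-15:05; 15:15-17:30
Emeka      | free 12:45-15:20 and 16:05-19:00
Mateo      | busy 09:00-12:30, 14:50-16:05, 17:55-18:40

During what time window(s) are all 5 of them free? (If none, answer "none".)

Alice free: 12:05-14:45, 15:15-17:55.
Hana free: 12:20-14:15, 15:00-19:00.
Zara free: 12:45-13:55, 14:55-15:05, 15:15-17:30.
Emeka free: 12:45-15:20, 16:05-19:00.
Mateo free: 12:30-14:50, 16:05-17:55, 18:40-19:00 (invert busy blocks within the working day).
Alice ∩ Hana: 12:20-14:15, 15:15-17:55.
Alice ∩ Hana ∩ Zara: 12:45-13:55, 15:15-17:30.
Alice ∩ Hana ∩ Zara ∩ Emeka: 12:45-13:55, 15:15-15:20, 16:05-17:30.
Alice ∩ Hana ∩ Zara ∩ Emeka ∩ Mateo: 12:45-13:55, 16:05-17:30.

12:45-13:55, 16:05-17:30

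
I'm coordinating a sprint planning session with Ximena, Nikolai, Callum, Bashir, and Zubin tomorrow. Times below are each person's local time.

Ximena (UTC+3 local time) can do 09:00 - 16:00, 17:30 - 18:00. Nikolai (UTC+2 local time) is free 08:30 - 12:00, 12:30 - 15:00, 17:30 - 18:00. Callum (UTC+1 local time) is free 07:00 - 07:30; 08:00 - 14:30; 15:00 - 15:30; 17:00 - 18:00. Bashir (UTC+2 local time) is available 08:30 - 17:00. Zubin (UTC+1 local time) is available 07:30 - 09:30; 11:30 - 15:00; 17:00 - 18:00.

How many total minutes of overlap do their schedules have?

240

Ximena in UTC: 06:00-13:00, 14:30-15:00 (subtract 3h to convert from UTC+3).
Nikolai in UTC: 06:30-10:00, 10:30-13:00, 15:30-16:00 (subtract 2h to convert from UTC+2).
Callum in UTC: 06:00-06:30, 07:00-13:30, 14:00-14:30, 16:00-17:00 (subtract 1h to convert from UTC+1).
Bashir in UTC: 06:30-15:00 (subtract 2h to convert from UTC+2).
Zubin in UTC: 06:30-08:30, 10:30-14:00, 16:00-17:00 (subtract 1h to convert from UTC+1).
Ximena ∩ Nikolai: 06:30-10:00, 10:30-13:00.
Ximena ∩ Nikolai ∩ Callum: 07:00-10:00, 10:30-13:00.
Ximena ∩ Nikolai ∩ Callum ∩ Bashir: 07:00-10:00, 10:30-13:00.
Ximena ∩ Nikolai ∩ Callum ∩ Bashir ∩ Zubin: 07:00-08:30, 10:30-13:00.
Summing the common windows: 90 + 150 = 240 minutes.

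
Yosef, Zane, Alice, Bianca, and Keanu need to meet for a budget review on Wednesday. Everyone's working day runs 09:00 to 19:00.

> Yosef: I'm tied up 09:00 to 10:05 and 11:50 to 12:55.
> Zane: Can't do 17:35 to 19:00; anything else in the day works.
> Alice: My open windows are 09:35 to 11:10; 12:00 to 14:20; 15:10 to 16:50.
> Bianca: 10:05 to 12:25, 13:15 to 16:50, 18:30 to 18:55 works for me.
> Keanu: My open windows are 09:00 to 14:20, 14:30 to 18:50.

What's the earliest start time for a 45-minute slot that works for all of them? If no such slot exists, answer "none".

Yosef free: 10:05-11:50, 12:55-19:00 (invert busy blocks within the working day).
Zane free: 09:00-17:35 (invert busy blocks within the working day).
Alice free: 09:35-11:10, 12:00-14:20, 15:10-16:50.
Bianca free: 10:05-12:25, 13:15-16:50, 18:30-18:55.
Keanu free: 09:00-14:20, 14:30-18:50.
Yosef ∩ Zane: 10:05-11:50, 12:55-17:35.
Yosef ∩ Zane ∩ Alice: 10:05-11:10, 12:55-14:20, 15:10-16:50.
Yosef ∩ Zane ∩ Alice ∩ Bianca: 10:05-11:10, 13:15-14:20, 15:10-16:50.
Yosef ∩ Zane ∩ Alice ∩ Bianca ∩ Keanu: 10:05-11:10, 13:15-14:20, 15:10-16:50.
The first common window of at least 45 minutes is 10:05-11:10, so the earliest start is 10:05.

10:05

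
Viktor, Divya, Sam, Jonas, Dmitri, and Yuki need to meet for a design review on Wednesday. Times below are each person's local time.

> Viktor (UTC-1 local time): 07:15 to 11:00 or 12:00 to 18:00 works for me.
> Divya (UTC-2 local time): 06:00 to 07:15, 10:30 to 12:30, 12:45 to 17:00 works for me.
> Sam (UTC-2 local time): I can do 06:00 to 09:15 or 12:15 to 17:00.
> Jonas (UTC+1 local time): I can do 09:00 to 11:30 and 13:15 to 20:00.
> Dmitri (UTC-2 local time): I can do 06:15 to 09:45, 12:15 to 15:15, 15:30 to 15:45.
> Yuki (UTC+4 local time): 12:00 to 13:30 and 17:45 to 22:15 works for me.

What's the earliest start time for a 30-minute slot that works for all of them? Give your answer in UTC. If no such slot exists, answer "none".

08:15

Viktor in UTC: 08:15-12:00, 13:00-19:00 (add 1h to convert from UTC-1).
Divya in UTC: 08:00-09:15, 12:30-14:30, 14:45-19:00 (add 2h to convert from UTC-2).
Sam in UTC: 08:00-11:15, 14:15-19:00 (add 2h to convert from UTC-2).
Jonas in UTC: 08:00-10:30, 12:15-19:00 (subtract 1h to convert from UTC+1).
Dmitri in UTC: 08:15-11:45, 14:15-17:15, 17:30-17:45 (add 2h to convert from UTC-2).
Yuki in UTC: 08:00-09:30, 13:45-18:15 (subtract 4h to convert from UTC+4).
Viktor ∩ Divya: 08:15-09:15, 13:00-14:30, 14:45-19:00.
Viktor ∩ Divya ∩ Sam: 08:15-09:15, 14:15-14:30, 14:45-19:00.
Viktor ∩ Divya ∩ Sam ∩ Jonas: 08:15-09:15, 14:15-14:30, 14:45-19:00.
Viktor ∩ Divya ∩ Sam ∩ Jonas ∩ Dmitri: 08:15-09:15, 14:15-14:30, 14:45-17:15, 17:30-17:45.
Viktor ∩ Divya ∩ Sam ∩ Jonas ∩ Dmitri ∩ Yuki: 08:15-09:15, 14:15-14:30, 14:45-17:15, 17:30-17:45.
The first common window of at least 30 minutes is 08:15-09:15, so the earliest start is 08:15.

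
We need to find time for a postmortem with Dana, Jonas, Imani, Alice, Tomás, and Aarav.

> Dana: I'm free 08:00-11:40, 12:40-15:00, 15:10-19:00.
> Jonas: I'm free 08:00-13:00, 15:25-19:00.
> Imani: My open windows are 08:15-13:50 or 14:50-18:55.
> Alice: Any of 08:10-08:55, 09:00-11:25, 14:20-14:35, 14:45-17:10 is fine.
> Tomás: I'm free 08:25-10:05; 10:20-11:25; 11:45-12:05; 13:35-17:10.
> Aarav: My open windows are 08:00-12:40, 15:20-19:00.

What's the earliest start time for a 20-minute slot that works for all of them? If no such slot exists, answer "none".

Dana ∩ Jonas: 08:00-11:40, 12:40-13:00, 15:25-19:00.
Dana ∩ Jonas ∩ Imani: 08:15-11:40, 12:40-13:00, 15:25-18:55.
Dana ∩ Jonas ∩ Imani ∩ Alice: 08:15-08:55, 09:00-11:25, 15:25-17:10.
Dana ∩ Jonas ∩ Imani ∩ Alice ∩ Tomás: 08:25-08:55, 09:00-10:05, 10:20-11:25, 15:25-17:10.
Dana ∩ Jonas ∩ Imani ∩ Alice ∩ Tomás ∩ Aarav: 08:25-08:55, 09:00-10:05, 10:20-11:25, 15:25-17:10.
So the common availability across everyone is 08:25-08:55, 09:00-10:05, 10:20-11:25, 15:25-17:10.
The first common window of at least 20 minutes is 08:25-08:55, so the earliest start is 08:25.

08:25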